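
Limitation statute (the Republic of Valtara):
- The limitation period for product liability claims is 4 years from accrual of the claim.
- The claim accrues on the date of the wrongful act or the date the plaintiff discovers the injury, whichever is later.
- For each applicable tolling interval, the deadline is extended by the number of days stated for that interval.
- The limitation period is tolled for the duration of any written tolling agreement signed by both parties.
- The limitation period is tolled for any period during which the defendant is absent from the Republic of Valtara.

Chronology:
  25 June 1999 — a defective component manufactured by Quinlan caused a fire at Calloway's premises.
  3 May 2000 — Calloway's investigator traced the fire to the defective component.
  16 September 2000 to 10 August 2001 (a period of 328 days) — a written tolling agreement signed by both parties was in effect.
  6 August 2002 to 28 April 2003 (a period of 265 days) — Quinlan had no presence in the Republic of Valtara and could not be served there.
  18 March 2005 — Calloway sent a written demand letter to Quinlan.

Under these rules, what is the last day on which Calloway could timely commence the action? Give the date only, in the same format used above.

17 December 2005

The claim accrued on 3 May 2000 — the later of the 25 June 1999 act and the 3 May 2000 discovery.
4 years from 3 May 2000 is 3 May 2004.
The period was tolled for 328 days by the written tolling agreement (16 September 2000 to 10 August 2001), pushing the deadline to 27 March 2005.
Because the defendant's absence from the jurisdiction ran from 6 August 2002 to 28 April 2003, the deadline is extended by 265 days to 17 December 2005.
The other events in the timeline have no effect on the limitation period under the stated rules.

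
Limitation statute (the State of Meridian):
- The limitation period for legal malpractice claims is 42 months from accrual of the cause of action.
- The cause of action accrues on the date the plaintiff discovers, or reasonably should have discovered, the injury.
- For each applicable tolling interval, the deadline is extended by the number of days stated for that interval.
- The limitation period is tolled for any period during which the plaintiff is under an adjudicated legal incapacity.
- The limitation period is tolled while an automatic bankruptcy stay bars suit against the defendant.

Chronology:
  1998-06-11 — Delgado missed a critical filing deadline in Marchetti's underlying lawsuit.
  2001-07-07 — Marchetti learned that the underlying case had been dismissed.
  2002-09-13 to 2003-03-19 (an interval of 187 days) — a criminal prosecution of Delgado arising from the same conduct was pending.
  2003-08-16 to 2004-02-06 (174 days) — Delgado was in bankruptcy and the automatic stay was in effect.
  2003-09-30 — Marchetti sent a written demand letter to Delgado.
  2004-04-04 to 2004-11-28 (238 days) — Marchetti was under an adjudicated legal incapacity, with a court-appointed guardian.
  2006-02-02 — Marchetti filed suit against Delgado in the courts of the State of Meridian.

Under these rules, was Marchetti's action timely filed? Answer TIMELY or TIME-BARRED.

TIMELY

Accrual is tied to discovery, so the period began on 2001-07-07 rather than on 1998-06-11 when the act occurred.
42 months from 2001-07-07 is 2005-01-07.
Because the automatic bankruptcy stay ran from 2003-08-16 to 2004-02-06, the deadline is extended by 174 days to 2005-06-30.
Because the plaintiff's legal incapacity ran from 2004-04-04 to 2004-11-28, the deadline is extended by 238 days to 2006-02-23.
Although a criminal prosecution ran from 2002-09-13 to 2003-03-19, the stated rules do not make that a tolling event, so it is disregarded.
None of the other events listed affects the running of the period under the stated rules.
The 2006-02-02 filing precedes the 2006-02-23 deadline; the claim is timely.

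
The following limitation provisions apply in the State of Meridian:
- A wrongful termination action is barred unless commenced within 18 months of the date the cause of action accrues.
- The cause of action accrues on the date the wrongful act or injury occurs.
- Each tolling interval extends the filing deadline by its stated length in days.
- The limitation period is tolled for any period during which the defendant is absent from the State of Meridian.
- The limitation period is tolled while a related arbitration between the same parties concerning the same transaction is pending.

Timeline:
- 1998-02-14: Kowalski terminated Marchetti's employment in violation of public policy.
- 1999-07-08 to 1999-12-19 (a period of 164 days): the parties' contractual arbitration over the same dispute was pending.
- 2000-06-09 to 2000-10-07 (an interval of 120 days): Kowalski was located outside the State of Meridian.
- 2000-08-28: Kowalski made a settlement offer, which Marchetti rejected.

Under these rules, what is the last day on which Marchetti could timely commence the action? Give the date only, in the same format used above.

The limitation period began to run on 1998-02-14.
The untolled deadline — 18 months after 1998-02-14 — is 1999-08-14.
The pending related arbitration from 1999-07-08 to 1999-12-19 tolled the period for 164 days, extending the deadline to 2000-01-25.
By the time the defendant's absence from the jurisdiction began on 2000-06-09, the limitation period had already expired on 2000-01-25; that interval cannot revive it.
Nothing else in the chronology tolls or restarts the period.

2000-01-25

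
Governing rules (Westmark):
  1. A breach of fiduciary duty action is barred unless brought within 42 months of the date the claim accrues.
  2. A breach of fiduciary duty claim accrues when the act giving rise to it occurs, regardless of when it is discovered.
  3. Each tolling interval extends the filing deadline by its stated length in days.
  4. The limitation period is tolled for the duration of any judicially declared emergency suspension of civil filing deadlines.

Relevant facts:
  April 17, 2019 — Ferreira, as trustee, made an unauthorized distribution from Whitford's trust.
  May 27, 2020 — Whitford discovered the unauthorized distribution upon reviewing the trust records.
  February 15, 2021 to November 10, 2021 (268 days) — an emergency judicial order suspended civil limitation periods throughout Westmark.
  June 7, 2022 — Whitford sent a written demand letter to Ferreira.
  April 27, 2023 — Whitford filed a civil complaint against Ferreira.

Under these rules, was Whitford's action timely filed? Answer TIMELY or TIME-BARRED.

The claim accrued on April 17, 2019, when the wrongful act occurred; under the stated occurrence rule the May 27, 2020 discovery does not delay accrual.
Adding the 42 months base period to April 17, 2019 gives a deadline of October 17, 2022, before any tolling.
Because the emergency suspension of filing deadlines ran from February 15, 2021 to November 10, 2021, the deadline is extended by 268 days to July 12, 2023.
Nothing else in the chronology tolls or restarts the period.
The April 27, 2023 filing precedes the July 12, 2023 deadline; the claim is timely.

TIMELY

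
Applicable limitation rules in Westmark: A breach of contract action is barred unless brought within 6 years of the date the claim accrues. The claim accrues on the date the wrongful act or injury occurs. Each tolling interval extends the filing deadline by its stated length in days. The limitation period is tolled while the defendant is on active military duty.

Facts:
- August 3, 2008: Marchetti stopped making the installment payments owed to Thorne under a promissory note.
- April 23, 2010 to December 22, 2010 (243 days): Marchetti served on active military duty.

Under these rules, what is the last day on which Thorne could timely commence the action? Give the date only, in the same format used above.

April 3, 2015

The claim accrued on August 3, 2008, when the wrongful act occurred.
Adding the 6 years base period to August 3, 2008 gives a deadline of August 3, 2014, before any tolling.
The defendant's active military service from April 23, 2010 to December 22, 2010 tolled the period for 243 days, extending the deadline to April 3, 2015.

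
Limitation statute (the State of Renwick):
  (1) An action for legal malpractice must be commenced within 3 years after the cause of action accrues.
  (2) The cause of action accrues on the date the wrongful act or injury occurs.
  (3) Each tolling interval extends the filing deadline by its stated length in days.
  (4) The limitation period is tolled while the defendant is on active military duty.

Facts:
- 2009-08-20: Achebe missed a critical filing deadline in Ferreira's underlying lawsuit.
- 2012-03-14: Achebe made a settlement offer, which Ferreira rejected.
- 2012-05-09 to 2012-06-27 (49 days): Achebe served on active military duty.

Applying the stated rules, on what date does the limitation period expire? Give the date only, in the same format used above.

2012-10-08

The cause of action accrued on 2009-08-20, the date of the act.
The untolled deadline — 3 years after 2009-08-20 — is 2012-08-20.
The period was tolled for 49 days by the defendant's active military service (2012-05-09 to 2012-06-27), pushing the deadline to 2012-10-08.
Nothing else in the chronology tolls or restarts the period.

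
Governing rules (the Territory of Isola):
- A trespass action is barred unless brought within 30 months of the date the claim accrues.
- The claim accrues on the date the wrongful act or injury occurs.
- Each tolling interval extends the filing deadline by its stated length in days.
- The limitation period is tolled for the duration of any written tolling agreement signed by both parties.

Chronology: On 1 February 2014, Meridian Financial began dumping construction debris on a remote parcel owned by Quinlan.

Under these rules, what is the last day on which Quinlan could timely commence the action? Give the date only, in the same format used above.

The limitation period began to run on 1 February 2014.
30 months from 1 February 2014 is 1 August 2016.

1 August 2016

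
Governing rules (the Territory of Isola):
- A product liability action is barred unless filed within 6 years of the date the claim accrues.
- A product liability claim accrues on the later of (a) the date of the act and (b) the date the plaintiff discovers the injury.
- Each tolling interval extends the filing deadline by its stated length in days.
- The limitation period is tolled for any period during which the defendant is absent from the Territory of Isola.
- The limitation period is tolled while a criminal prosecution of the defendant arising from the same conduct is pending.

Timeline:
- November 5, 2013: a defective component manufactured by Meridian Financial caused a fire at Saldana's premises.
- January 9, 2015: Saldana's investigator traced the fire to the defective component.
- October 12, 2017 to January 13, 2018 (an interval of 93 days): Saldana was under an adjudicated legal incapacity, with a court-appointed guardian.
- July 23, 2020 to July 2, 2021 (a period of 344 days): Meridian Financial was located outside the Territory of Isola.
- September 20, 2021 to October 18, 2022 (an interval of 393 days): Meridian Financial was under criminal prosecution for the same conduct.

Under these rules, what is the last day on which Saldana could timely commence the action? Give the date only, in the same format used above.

January 16, 2023

Taking the later of the act (November 5, 2013) and discovery (January 9, 2015), the claim accrued on January 9, 2015.
6 years from January 9, 2015 is January 9, 2021.
Because the defendant's absence from the jurisdiction ran from July 23, 2020 to July 2, 2021, the deadline is extended by 344 days to December 19, 2021.
The pending criminal prosecution from September 20, 2021 to October 18, 2022 tolled the period for 393 days, extending the deadline to January 16, 2023.
No stated provision tolls the period for the plaintiff's incapacity, so the interval from October 12, 2017 to January 13, 2018 has no effect on the deadline.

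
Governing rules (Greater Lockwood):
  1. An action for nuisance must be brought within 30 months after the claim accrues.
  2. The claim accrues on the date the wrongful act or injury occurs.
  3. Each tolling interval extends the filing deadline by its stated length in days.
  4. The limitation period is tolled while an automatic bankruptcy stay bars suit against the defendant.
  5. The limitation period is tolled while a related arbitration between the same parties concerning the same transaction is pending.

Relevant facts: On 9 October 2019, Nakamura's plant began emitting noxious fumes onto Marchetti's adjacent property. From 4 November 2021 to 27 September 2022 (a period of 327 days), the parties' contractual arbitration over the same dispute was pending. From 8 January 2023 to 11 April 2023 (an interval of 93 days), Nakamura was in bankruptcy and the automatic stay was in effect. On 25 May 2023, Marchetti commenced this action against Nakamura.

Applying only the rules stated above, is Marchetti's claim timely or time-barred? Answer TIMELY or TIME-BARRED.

TIMELY

The limitation period began to run on 9 October 2019.
The untolled deadline — 30 months after 9 October 2019 — is 9 April 2022.
The period was tolled for 327 days by the pending related arbitration (4 November 2021 to 27 September 2022), pushing the deadline to 2 March 2023.
The automatic bankruptcy stay from 8 January 2023 to 11 April 2023 tolled the period for 93 days, extending the deadline to 3 June 2023.
The 25 May 2023 filing precedes the 3 June 2023 deadline; the claim is timely.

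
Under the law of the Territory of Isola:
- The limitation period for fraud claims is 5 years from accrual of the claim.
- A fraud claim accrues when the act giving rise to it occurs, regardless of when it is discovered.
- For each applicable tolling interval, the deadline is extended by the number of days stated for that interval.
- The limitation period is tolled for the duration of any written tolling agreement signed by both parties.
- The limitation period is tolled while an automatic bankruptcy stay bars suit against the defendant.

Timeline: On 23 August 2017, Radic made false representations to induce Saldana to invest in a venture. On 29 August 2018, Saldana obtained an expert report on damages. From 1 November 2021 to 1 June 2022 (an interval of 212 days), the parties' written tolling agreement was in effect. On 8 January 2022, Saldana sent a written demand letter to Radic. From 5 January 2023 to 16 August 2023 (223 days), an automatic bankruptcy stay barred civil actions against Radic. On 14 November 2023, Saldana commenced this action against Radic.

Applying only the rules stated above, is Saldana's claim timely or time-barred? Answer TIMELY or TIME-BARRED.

The limitation period began to run on 23 August 2017.
Adding the 5 years base period to 23 August 2017 gives a deadline of 23 August 2022, before any tolling.
Because the written tolling agreement ran from 1 November 2021 to 1 June 2022, the deadline is extended by 212 days to 23 March 2023.
The period was tolled for 223 days by the automatic bankruptcy stay (5 January 2023 to 16 August 2023), pushing the deadline to 1 November 2023.
The other events in the timeline have no effect on the limitation period under the stated rules.
Filing on 14 November 2023 missed the 1 November 2023 deadline — the action is time-barred.

TIME-BARRED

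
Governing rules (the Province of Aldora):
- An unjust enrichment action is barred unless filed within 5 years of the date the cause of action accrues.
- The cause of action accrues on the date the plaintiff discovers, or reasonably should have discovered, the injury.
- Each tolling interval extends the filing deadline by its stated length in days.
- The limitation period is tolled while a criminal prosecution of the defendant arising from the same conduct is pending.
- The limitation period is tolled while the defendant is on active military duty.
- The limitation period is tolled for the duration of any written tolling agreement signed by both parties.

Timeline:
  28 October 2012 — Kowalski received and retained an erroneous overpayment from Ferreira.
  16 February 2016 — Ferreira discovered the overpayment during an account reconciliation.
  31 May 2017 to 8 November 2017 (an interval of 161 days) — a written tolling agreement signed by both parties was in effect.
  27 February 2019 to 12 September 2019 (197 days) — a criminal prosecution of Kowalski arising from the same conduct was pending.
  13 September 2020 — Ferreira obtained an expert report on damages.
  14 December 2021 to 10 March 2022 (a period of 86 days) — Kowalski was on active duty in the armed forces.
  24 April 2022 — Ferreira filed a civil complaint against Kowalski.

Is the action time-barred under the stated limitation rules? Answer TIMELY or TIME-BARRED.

TIMELY

The claim did not accrue until Ferreira discovered the injury on 16 February 2016; the 28 October 2012 act date does not start the clock under the stated rule.
5 years from 16 February 2016 is 16 February 2021.
The written tolling agreement from 31 May 2017 to 8 November 2017 tolled the period for 161 days, extending the deadline to 27 July 2021.
Because the pending criminal prosecution ran from 27 February 2019 to 12 September 2019, the deadline is extended by 197 days to 9 February 2022.
The defendant's active military service from 14 December 2021 to 10 March 2022 tolled the period for 86 days, extending the deadline to 6 May 2022.
None of the other events listed affects the running of the period under the stated rules.
The 24 April 2022 filing precedes the 6 May 2022 deadline; the claim is timely.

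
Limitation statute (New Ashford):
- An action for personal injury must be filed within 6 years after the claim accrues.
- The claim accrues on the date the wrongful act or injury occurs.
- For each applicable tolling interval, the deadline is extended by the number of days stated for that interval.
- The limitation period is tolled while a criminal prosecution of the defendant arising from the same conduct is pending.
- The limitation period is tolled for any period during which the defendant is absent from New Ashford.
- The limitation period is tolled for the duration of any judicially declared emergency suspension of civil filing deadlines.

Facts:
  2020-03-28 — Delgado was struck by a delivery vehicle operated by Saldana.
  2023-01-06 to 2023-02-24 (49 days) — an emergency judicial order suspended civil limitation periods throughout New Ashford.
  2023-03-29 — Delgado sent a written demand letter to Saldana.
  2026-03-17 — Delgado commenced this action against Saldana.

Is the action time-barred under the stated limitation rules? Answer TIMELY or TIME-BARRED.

The limitation period began to run on 2020-03-28.
Adding the 6 years base period to 2020-03-28 gives a deadline of 2026-03-28, before any tolling.
The emergency suspension of filing deadlines from 2023-01-06 to 2023-02-24 tolled the period for 49 days, extending the deadline to 2026-05-16.
Nothing else in the chronology tolls or restarts the period.
Filing on 2026-03-17 beat the 2026-05-16 deadline — the action is timely.

TIMELY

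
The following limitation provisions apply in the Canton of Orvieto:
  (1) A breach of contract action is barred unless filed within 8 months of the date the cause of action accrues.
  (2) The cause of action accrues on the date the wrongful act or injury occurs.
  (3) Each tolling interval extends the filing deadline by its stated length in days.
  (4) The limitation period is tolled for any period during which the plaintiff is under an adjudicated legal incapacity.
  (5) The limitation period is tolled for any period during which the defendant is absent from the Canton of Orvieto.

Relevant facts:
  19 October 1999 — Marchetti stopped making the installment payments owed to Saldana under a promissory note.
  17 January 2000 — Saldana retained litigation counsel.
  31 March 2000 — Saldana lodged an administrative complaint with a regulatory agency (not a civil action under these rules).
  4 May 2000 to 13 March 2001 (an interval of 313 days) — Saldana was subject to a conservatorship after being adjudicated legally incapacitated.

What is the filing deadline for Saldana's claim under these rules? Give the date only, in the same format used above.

28 April 2001

The cause of action accrued on 19 October 1999, the date of the act.
Adding the 8 months base period to 19 October 1999 gives a deadline of 19 June 2000, before any tolling.
Because the plaintiff's legal incapacity ran from 4 May 2000 to 13 March 2001, the deadline is extended by 313 days to 28 April 2001.
Nothing else in the chronology tolls or restarts the period.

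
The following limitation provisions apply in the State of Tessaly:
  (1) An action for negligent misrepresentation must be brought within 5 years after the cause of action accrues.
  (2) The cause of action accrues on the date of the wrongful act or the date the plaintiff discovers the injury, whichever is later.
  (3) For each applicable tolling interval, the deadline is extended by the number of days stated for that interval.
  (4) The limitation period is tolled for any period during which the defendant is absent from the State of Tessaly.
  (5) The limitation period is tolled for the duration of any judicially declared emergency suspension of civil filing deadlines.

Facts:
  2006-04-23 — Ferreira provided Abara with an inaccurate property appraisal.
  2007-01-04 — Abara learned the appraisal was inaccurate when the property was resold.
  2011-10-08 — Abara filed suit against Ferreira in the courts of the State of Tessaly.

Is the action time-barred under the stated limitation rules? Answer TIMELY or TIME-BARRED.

The claim accrued on 2007-01-04 — the later of the 2006-04-23 act and the 2007-01-04 discovery.
The untolled deadline — 5 years after 2007-01-04 — is 2012-01-04.
Abara filed on 2011-10-08, before the 2012-01-04 deadline, so the action is timely.

TIMELY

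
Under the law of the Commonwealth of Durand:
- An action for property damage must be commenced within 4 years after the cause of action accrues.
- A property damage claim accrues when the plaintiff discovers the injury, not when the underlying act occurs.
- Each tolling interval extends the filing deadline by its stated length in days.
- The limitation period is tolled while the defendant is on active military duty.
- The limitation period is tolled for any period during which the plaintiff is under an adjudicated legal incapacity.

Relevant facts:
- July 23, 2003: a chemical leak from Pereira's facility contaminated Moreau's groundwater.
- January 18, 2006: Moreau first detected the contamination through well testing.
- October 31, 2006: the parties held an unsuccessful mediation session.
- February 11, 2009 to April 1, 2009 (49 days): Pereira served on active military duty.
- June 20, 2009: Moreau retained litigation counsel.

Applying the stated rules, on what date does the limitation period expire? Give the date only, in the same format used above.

March 8, 2010

Under the discovery rule, the claim accrued on January 18, 2006, when Moreau discovered the injury — not on the July 23, 2003 date of the underlying act.
4 years from January 18, 2006 is January 18, 2010.
The period was tolled for 49 days by the defendant's active military service (February 11, 2009 to April 1, 2009), pushing the deadline to March 8, 2010.
Nothing else in the chronology tolls or restarts the period.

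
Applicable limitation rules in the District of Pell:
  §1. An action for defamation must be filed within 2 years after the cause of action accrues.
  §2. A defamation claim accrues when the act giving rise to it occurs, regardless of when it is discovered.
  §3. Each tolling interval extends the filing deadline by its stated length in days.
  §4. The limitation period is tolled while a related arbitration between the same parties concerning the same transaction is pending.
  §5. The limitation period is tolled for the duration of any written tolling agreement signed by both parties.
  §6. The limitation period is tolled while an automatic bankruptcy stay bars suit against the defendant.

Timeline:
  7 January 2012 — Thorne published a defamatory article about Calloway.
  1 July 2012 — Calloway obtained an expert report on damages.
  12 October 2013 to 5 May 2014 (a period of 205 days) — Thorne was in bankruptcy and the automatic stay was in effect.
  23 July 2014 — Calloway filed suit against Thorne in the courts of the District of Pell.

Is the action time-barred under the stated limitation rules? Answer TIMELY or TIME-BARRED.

The cause of action accrued on 7 January 2012, the date of the act.
Adding the 2 years base period to 7 January 2012 gives a deadline of 7 January 2014, before any tolling.
The period was tolled for 205 days by the automatic bankruptcy stay (12 October 2013 to 5 May 2014), pushing the deadline to 31 July 2014.
The other events in the timeline have no effect on the limitation period under the stated rules.
Calloway filed on 23 July 2014, before the 31 July 2014 deadline, so the action is timely.

TIMELY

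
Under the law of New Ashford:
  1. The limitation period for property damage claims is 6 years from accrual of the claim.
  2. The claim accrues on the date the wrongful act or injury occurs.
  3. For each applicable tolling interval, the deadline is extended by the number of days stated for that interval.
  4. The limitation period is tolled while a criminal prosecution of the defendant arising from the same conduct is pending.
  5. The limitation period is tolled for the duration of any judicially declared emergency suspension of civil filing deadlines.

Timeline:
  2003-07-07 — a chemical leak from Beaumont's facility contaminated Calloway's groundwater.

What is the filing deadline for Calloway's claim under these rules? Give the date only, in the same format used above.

2009-07-07

The limitation period began to run on 2003-07-07.
The untolled deadline — 6 years after 2003-07-07 — is 2009-07-07.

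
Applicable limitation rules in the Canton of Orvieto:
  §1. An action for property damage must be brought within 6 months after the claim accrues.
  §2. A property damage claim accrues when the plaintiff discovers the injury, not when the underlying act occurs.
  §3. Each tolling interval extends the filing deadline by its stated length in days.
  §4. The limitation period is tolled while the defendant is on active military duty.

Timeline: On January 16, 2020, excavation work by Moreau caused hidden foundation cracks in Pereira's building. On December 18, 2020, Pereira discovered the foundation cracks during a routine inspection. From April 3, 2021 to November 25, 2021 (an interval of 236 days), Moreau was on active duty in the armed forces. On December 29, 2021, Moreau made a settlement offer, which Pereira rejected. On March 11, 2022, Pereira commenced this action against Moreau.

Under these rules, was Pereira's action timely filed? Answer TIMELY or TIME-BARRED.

The claim did not accrue until Pereira discovered the injury on December 18, 2020; the January 16, 2020 act date does not start the clock under the stated rule.
The untolled deadline — 6 months after December 18, 2020 — is June 18, 2021.
The period was tolled for 236 days by the defendant's active military service (April 3, 2021 to November 25, 2021), pushing the deadline to February 9, 2022.
Nothing else in the chronology tolls or restarts the period.
The March 11, 2022 filing falls after the February 9, 2022 deadline; the claim is time-barred.

TIME-BARRED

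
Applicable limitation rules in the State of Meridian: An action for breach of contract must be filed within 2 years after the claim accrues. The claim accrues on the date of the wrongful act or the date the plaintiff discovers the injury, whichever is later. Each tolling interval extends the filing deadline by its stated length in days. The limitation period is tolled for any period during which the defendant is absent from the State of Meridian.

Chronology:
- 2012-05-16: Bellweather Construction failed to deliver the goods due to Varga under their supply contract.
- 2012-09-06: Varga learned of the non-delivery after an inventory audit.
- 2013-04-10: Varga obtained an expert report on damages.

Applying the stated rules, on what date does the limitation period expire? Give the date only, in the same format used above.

2014-09-06

Because discovery on 2012-09-06 post-dates the 2012-05-16 act, accrual under the later-of rule falls on 2012-09-06.
The untolled deadline — 2 years after 2012-09-06 — is 2014-09-06.
Nothing else in the chronology tolls or restarts the period.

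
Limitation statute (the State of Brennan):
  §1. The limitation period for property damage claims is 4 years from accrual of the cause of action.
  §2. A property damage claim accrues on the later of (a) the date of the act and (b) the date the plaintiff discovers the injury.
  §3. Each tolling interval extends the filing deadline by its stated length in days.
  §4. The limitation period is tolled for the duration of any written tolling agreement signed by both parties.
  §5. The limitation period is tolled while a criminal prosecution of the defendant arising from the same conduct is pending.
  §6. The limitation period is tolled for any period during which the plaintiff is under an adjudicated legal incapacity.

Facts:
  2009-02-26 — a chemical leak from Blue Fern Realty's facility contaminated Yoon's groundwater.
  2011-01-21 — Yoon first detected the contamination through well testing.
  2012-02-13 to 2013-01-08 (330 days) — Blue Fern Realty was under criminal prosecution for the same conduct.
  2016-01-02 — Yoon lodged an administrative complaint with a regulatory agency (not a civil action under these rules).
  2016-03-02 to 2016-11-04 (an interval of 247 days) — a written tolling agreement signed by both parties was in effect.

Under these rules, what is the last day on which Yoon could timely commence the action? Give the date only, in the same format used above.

2015-12-17

Because discovery on 2011-01-21 post-dates the 2009-02-26 act, accrual under the later-of rule falls on 2011-01-21.
4 years from 2011-01-21 is 2015-01-21.
Because the pending criminal prosecution ran from 2012-02-13 to 2013-01-08, the deadline is extended by 330 days to 2015-12-17.
The written tolling agreement starting 2016-03-02 came too late — the period had run on 2015-12-17 — and so does not extend the deadline.
The other events in the timeline have no effect on the limitation period under the stated rules.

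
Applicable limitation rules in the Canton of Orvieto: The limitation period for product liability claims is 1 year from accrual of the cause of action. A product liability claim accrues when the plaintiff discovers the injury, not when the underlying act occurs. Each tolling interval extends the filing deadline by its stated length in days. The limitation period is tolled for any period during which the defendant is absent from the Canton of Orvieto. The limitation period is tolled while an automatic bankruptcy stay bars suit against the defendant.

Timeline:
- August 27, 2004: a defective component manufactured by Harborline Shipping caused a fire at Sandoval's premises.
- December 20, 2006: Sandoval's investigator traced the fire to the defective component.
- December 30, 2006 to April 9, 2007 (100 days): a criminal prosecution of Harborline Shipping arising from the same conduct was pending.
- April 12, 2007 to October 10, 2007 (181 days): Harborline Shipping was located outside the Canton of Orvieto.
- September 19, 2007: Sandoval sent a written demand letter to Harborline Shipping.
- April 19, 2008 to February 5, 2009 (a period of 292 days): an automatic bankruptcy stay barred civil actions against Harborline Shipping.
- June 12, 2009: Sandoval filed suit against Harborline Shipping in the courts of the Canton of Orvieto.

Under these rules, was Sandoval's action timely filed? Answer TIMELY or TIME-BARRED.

Under the discovery rule, the claim accrued on December 20, 2006, when Sandoval discovered the injury — not on the August 27, 2004 date of the underlying act.
The untolled deadline — 1 year after December 20, 2006 — is December 20, 2007.
The period was tolled for 181 days by the defendant's absence from the jurisdiction (April 12, 2007 to October 10, 2007), pushing the deadline to June 18, 2008.
The automatic bankruptcy stay from April 19, 2008 to February 5, 2009 tolled the period for 292 days, extending the deadline to April 6, 2009.
Although a criminal prosecution ran from December 30, 2006 to April 9, 2007, the stated rules do not make that a tolling event, so it is disregarded.
Nothing else in the chronology tolls or restarts the period.
Filing on June 12, 2009 missed the April 6, 2009 deadline — the action is time-barred.

TIME-BARRED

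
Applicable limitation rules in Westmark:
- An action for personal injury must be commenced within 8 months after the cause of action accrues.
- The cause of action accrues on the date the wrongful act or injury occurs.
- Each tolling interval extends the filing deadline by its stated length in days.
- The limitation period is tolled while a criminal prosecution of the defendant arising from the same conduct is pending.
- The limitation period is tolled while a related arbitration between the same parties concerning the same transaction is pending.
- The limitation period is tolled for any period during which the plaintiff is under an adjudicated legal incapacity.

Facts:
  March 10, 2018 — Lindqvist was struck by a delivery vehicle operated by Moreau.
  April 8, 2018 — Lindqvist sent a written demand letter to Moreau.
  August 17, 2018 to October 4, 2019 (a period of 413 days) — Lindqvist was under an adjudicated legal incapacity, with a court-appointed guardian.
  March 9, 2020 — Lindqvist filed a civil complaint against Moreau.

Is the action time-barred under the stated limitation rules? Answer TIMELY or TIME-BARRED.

The claim accrued on March 10, 2018, when the wrongful act occurred.
Adding the 8 months base period to March 10, 2018 gives a deadline of November 10, 2018, before any tolling.
Because the plaintiff's legal incapacity ran from August 17, 2018 to October 4, 2019, the deadline is extended by 413 days to December 28, 2019.
The other events in the timeline have no effect on the limitation period under the stated rules.
The March 9, 2020 filing falls after the December 28, 2019 deadline; the claim is time-barred.

TIME-BARRED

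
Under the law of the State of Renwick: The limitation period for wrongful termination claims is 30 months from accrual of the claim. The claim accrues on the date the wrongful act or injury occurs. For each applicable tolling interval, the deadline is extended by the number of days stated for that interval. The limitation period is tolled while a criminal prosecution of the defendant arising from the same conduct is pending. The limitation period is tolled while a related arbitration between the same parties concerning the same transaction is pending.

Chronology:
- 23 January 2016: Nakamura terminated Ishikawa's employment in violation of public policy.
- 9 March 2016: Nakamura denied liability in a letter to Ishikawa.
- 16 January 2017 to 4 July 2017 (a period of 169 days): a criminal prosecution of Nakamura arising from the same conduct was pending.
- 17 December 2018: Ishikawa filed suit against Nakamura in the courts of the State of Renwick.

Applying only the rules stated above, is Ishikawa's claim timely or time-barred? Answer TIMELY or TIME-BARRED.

The limitation period began to run on 23 January 2016.
30 months from 23 January 2016 is 23 July 2018.
The period was tolled for 169 days by the pending criminal prosecution (16 January 2017 to 4 July 2017), pushing the deadline to 8 January 2019.
The other events in the timeline have no effect on the limitation period under the stated rules.
The 17 December 2018 filing precedes the 8 January 2019 deadline; the claim is timely.

TIMELY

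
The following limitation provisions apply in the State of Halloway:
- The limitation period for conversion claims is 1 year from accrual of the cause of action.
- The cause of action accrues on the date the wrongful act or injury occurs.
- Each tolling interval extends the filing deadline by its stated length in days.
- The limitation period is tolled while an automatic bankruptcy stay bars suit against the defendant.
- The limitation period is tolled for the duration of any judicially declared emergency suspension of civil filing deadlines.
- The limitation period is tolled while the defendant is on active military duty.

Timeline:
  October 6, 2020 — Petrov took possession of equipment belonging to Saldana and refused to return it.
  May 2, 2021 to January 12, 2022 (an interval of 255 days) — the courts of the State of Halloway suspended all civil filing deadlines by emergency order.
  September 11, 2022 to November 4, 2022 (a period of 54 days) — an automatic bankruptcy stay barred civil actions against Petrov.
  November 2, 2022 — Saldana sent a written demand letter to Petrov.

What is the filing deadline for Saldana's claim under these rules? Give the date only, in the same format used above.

The cause of action accrued on October 6, 2020, the date of the act.
Adding the 1 year base period to October 6, 2020 gives a deadline of October 6, 2021, before any tolling.
The period was tolled for 255 days by the emergency suspension of filing deadlines (May 2, 2021 to January 12, 2022), pushing the deadline to June 18, 2022.
The automatic bankruptcy stay starting September 11, 2022 came too late — the period had run on June 18, 2022 — and so does not extend the deadline.
Nothing else in the chronology tolls or restarts the period.

June 18, 2022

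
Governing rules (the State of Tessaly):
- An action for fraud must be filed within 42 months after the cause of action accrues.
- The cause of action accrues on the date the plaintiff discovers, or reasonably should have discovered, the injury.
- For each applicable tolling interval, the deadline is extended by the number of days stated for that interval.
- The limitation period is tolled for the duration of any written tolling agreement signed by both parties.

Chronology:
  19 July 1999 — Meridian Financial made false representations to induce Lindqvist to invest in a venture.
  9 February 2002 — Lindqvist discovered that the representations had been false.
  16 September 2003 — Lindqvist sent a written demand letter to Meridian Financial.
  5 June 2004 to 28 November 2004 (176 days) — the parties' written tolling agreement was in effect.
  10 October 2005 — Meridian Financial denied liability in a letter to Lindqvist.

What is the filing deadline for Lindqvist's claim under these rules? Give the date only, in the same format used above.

Accrual is tied to discovery, so the period began on 9 February 2002 rather than on 19 July 1999 when the act occurred.
Adding the 42 months base period to 9 February 2002 gives a deadline of 9 August 2005, before any tolling.
The period was tolled for 176 days by the written tolling agreement (5 June 2004 to 28 November 2004), pushing the deadline to 1 February 2006.
None of the other events listed affects the running of the period under the stated rules.

1 February 2006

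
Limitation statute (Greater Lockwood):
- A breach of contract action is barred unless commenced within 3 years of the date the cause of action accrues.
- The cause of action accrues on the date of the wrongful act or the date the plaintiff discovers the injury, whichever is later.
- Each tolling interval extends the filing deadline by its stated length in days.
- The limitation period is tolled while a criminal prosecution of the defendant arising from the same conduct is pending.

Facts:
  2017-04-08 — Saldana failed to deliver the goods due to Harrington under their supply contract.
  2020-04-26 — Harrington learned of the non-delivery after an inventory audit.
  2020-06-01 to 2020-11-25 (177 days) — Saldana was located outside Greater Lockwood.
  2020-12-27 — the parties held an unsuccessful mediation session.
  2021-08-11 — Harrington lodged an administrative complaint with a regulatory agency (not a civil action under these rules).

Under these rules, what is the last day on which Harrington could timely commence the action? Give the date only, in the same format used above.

2023-04-26

Taking the later of the act (2017-04-08) and discovery (2020-04-26), the claim accrued on 2020-04-26.
Adding the 3 years base period to 2020-04-26 gives a deadline of 2023-04-26, before any tolling.
Although the defendant's absence ran from 2020-06-01 to 2020-11-25, the stated rules do not make that a tolling event, so it is disregarded.
Nothing else in the chronology tolls or restarts the period.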